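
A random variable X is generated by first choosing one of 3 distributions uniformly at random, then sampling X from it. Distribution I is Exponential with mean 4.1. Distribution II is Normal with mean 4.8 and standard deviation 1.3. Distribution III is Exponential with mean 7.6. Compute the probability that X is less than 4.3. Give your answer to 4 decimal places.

0.4773

Conditional on each component, P(X < 4.3): I: 0.649635; II: 0.350261; III: 0.432088.
By total probability, P(X < 4.3) = 0.333333·0.649635 + 0.333333·0.350261 + 0.333333·0.432088 = 0.477328.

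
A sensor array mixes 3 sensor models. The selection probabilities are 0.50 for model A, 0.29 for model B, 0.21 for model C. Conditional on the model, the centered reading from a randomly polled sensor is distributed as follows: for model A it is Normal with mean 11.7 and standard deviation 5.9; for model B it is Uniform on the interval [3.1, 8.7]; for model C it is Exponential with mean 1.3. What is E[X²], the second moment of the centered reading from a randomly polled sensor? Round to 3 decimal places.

For each component E[X²] = Var + (mean)², giving A: 171.7; B: 37.4233; C: 3.38.
Overall E[X²] = 0.5·171.7 + 0.29·37.4233 + 0.21·3.38 = 97.4126.

97.413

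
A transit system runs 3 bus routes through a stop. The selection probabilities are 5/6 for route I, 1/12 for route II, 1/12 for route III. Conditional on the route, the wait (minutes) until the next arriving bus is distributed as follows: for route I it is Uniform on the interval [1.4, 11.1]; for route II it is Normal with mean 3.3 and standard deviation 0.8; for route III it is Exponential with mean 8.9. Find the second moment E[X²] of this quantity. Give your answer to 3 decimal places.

53.249

For each component E[X²] = Var + (mean)², giving I: 46.9033; II: 11.53; III: 158.42.
Overall E[X²] = 0.833333·46.9033 + 0.0833333·11.53 + 0.0833333·158.42 = 53.2486.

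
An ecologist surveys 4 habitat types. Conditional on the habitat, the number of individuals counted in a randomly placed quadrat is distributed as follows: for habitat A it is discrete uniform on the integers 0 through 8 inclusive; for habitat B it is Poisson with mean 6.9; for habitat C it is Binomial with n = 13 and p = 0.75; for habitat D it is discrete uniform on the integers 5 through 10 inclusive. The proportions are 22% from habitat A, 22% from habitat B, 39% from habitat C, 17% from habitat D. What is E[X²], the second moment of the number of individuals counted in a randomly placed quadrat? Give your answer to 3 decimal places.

65.062

For each component E[X²] = Var + (mean)², giving A: 22.6667; B: 54.51; C: 97.5; D: 59.1667.
Overall E[X²] = 0.22·22.6667 + 0.22·54.51 + 0.39·97.5 + 0.17·59.1667 = 65.0622.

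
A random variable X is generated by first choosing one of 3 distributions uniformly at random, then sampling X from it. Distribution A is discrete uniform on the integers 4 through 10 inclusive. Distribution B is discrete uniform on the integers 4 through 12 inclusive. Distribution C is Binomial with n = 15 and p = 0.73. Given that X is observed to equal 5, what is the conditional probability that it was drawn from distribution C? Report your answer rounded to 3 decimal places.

Likelihoods P(X=5 | ·): A: 0.142857; B: 0.111111; C: 0.00128176.
Posterior ∝ prior × likelihood. Numerator for C: 0.333333·0.00128176 = 0.000427254.
Normalizing constant: 0.333333·0.142857 + 0.333333·0.111111 + 0.333333·0.00128176 = 0.0850833.
P(C | observation) = 0.000427254 / 0.0850833 = 0.00502159.

0.005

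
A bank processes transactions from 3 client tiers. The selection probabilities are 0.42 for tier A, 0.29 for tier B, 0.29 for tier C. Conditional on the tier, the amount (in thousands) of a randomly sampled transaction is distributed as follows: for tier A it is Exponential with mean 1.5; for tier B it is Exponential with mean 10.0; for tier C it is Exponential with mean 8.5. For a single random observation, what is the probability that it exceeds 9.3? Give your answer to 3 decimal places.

Conditional on each tier, P(X > 9.3): A: 0.00202943; B: 0.394554; C: 0.334835.
By total probability, P(X > 9.3) = 0.42·0.00202943 + 0.29·0.394554 + 0.29·0.334835 = 0.212375.

0.212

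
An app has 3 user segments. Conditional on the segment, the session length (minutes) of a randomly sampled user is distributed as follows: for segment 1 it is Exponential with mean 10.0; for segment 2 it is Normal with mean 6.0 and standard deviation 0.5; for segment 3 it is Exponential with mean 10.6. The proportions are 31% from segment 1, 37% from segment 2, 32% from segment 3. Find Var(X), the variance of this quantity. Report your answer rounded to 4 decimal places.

Per component, 1: μ=10, E[X²]=200; 2: μ=6, E[X²]=36.25; 3: μ=10.6, E[X²]=224.72.
E[X] = 0.31·10 + 0.37·6 + 0.32·10.6 = 8.712.
E[X²] = 0.31·200 + 0.37·36.25 + 0.32·224.72 = 147.323.
Var(X) = E[X²] − (E[X])² = 147.323 − 75.8989 = 71.424.

71.4240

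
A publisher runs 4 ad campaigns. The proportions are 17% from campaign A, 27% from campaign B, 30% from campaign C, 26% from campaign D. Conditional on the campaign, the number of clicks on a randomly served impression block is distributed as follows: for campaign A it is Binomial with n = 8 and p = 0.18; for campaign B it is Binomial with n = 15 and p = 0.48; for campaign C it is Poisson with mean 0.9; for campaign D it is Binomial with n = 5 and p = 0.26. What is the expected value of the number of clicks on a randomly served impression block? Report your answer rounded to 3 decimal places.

Component means — A: 1.44; B: 7.2; C: 0.9; D: 1.3.
E[X] = 0.17·1.44 + 0.27·7.2 + 0.3·0.9 + 0.26·1.3 = 2.7968.

2.797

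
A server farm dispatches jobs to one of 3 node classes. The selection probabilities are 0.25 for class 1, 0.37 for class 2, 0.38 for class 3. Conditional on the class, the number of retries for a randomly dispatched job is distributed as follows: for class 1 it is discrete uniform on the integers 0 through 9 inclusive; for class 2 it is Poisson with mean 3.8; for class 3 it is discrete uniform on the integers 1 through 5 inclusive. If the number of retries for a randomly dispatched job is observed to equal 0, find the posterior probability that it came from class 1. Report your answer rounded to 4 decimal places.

Likelihoods P(X=0 | ·): 1: 0.1; 2: 0.0223708; 3: 0.
Posterior ∝ prior × likelihood. Numerator for 1: 0.25·0.1 = 0.025.
Normalizing constant: 0.25·0.1 + 0.37·0.0223708 + 0.38·0 = 0.0332772.
P(1 | observation) = 0.025 / 0.0332772 = 0.751265.

0.7513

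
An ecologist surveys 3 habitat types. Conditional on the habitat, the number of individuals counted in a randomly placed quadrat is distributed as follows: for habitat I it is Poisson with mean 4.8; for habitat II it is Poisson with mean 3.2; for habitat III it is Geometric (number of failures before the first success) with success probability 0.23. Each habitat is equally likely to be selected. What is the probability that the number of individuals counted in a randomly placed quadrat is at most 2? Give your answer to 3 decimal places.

0.355

Conditional on each habitat, P(X ≤ 2): I: 0.142539; II: 0.379904; III: 0.543467.
By total probability, P(X ≤ 2) = 0.333333·0.142539 + 0.333333·0.379904 + 0.333333·0.543467 = 0.355303.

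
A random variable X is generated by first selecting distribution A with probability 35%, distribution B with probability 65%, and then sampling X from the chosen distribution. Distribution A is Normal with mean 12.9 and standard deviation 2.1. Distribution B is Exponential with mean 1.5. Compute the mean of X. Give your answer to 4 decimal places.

Component means — A: 12.9; B: 1.5.
E[X] = 0.35·12.9 + 0.65·1.5 = 5.49.

5.4900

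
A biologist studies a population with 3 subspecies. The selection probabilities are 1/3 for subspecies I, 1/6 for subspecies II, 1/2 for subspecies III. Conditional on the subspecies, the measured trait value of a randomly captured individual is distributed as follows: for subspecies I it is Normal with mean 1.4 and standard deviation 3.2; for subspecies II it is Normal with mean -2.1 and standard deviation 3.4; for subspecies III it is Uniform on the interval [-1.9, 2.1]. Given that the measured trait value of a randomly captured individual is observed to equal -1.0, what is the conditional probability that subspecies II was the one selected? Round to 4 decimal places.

0.1061

Likelihoods f(-1.0 | ·): I: 0.0941054; II: 0.111353; III: 0.25.
Posterior ∝ prior × likelihood. Numerator for II: 0.166667·0.111353 = 0.0185588.
Normalizing constant: 0.333333·0.0941054 + 0.166667·0.111353 + 0.5·0.25 = 0.174927.
P(II | observation) = 0.0185588 / 0.174927 = 0.106095.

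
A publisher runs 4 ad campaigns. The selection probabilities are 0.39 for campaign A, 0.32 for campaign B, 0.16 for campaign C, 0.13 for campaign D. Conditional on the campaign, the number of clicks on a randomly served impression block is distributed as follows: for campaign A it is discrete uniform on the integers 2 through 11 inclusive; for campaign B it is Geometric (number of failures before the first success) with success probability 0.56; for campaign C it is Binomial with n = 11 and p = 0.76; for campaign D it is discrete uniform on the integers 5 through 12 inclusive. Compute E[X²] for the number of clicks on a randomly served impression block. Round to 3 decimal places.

For each component E[X²] = Var + (mean)², giving A: 50.5; B: 2.02041; C: 71.896; D: 77.5.
Overall E[X²] = 0.39·50.5 + 0.32·2.02041 + 0.16·71.896 + 0.13·77.5 = 41.9199.

41.920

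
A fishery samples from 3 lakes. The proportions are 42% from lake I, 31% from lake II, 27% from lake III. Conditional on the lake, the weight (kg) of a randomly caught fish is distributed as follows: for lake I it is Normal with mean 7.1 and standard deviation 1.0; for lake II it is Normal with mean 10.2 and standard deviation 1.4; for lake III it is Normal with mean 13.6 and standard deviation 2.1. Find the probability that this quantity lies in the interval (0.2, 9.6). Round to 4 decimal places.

0.5286

Conditional on each lake, P(0.2 < X < 9.6): I: 0.99379; II: 0.334118; III: 0.0284055.
By total probability, P(0.2 < X < 9.6) = 0.42·0.99379 + 0.31·0.334118 + 0.27·0.0284055 = 0.528638.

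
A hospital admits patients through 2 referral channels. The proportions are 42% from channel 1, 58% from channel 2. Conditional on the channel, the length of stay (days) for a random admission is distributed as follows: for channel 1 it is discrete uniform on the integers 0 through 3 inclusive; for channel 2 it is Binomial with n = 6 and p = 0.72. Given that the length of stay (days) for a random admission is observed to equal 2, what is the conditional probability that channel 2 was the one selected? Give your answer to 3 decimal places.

0.209

Likelihoods P(X=2 | ·): 1: 0.25; 2: 0.0477957.
Posterior ∝ prior × likelihood. Numerator for 2: 0.58·0.0477957 = 0.0277215.
Normalizing constant: 0.42·0.25 + 0.58·0.0477957 = 0.132721.
P(2 | observation) = 0.0277215 / 0.132721 = 0.20887.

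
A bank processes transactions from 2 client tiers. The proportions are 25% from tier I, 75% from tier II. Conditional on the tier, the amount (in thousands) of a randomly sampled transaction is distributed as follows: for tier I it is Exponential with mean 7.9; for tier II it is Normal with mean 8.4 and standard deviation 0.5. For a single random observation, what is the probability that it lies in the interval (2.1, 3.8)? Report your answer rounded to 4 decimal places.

0.0371

Conditional on each tier, P(2.1 < X < 3.8): I: 0.148418; II: 0.
By total probability, P(2.1 < X < 3.8) = 0.25·0.148418 + 0.75·0 = 0.0371045.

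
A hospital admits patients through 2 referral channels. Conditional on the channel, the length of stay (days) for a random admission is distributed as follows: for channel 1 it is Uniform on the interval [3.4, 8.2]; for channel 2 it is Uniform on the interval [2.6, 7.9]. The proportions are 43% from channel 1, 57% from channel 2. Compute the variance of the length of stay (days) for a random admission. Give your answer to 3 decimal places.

Per component, 1: μ=5.8, E[X²]=35.56; 2: μ=5.25, E[X²]=29.9033.
E[X] = 0.43·5.8 + 0.57·5.25 = 5.4865.
E[X²] = 0.43·35.56 + 0.57·29.9033 = 32.3357.
Var(X) = E[X²] − (E[X])² = 32.3357 − 30.1017 = 2.23402.

2.234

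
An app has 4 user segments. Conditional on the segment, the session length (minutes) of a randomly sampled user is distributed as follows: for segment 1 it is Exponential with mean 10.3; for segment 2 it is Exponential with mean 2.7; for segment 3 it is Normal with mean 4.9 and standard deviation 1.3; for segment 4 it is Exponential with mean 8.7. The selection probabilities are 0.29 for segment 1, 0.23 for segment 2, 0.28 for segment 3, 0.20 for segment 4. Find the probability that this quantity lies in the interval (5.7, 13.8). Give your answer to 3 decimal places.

Conditional on each segment, P(5.7 < X < 13.8): 1: 0.313096; 2: 0.115074; 3: 0.26915; 4: 0.314652.
By total probability, P(5.7 < X < 13.8) = 0.29·0.313096 + 0.23·0.115074 + 0.28·0.26915 + 0.2·0.314652 = 0.255557.

0.256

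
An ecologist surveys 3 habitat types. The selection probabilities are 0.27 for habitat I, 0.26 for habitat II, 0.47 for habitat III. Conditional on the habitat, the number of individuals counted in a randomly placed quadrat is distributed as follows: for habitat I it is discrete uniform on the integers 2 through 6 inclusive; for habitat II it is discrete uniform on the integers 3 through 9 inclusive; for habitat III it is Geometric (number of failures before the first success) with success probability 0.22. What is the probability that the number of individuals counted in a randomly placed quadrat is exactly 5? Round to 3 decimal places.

Conditional on each habitat, P(X = 5): I: 0.2; II: 0.142857; III: 0.0635178.
By total probability, P(X = 5) = 0.27·0.2 + 0.26·0.142857 + 0.47·0.0635178 = 0.120996.

0.121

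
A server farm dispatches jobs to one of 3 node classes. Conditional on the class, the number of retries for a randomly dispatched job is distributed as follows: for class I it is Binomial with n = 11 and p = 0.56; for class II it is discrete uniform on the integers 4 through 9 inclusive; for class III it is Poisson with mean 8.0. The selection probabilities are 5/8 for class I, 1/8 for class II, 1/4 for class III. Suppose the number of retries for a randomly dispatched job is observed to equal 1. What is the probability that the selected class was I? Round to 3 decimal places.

Likelihoods P(X=1 | ·): I: 0.00167536; II: 0; III: 0.0026837.
Posterior ∝ prior × likelihood. Numerator for I: 0.625·0.00167536 = 0.0010471.
Normalizing constant: 0.625·0.00167536 + 0.125·0 + 0.25·0.0026837 = 0.00171802.
P(I | observation) = 0.0010471 / 0.00171802 = 0.609478.

0.609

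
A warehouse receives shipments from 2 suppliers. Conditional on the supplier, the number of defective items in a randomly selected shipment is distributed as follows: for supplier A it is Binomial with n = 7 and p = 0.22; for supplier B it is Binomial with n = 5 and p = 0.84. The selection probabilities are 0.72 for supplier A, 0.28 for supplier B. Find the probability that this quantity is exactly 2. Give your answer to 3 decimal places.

Conditional on each supplier, P(X = 2): A: 0.293452; B: 0.0289014.
By total probability, P(X = 2) = 0.72·0.293452 + 0.28·0.0289014 = 0.219378.

0.219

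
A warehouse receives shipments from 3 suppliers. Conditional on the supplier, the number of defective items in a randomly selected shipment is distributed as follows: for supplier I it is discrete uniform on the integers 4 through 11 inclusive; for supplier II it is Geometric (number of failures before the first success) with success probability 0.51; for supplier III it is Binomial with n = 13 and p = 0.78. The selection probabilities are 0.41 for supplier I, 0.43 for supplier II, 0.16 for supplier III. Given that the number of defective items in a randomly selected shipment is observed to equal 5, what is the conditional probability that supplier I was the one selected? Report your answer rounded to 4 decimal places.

Likelihoods P(X=5 | ·): I: 0.125; II: 0.0144062; III: 0.00203907.
Posterior ∝ prior × likelihood. Numerator for I: 0.41·0.125 = 0.05125.
Normalizing constant: 0.41·0.125 + 0.43·0.0144062 + 0.16·0.00203907 = 0.0577709.
P(I | observation) = 0.05125 / 0.0577709 = 0.887124.

0.8871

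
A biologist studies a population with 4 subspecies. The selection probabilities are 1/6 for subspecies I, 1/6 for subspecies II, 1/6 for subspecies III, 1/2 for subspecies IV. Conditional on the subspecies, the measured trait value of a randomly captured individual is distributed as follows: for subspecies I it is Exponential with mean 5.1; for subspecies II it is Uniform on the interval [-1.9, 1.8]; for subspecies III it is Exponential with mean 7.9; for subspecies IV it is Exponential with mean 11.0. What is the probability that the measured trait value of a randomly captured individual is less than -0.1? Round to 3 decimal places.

Conditional on each subspecies, P(X < -0.1): I: 0; II: 0.486486; III: 0; IV: 0.
By total probability, P(X < -0.1) = 0.166667·0 + 0.166667·0.486486 + 0.166667·0 + 0.5·0 = 0.0810811.

0.081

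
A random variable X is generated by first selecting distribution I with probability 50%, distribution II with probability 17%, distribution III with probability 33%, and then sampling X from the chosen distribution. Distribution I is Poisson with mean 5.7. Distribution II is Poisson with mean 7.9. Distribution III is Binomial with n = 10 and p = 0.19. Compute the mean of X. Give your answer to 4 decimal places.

4.8200

Component means — I: 5.7; II: 7.9; III: 1.9.
E[X] = 0.5·5.7 + 0.17·7.9 + 0.33·1.9 = 4.82.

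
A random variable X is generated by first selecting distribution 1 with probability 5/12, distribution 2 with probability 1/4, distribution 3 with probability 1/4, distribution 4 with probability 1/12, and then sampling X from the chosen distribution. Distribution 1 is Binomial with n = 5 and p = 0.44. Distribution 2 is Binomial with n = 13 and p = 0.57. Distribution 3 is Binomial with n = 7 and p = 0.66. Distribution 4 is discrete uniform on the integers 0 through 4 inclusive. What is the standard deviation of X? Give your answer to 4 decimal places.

2.5588

Per component, 1: μ=2.2, E[X²]=6.072; 2: μ=7.41, E[X²]=58.0944; 3: μ=4.62, E[X²]=22.9152; 4: μ=2, E[X²]=6.
E[X] = 0.416667·2.2 + 0.25·7.41 + 0.25·4.62 + 0.0833333·2 = 4.09083.
E[X²] = 0.416667·6.072 + 0.25·58.0944 + 0.25·22.9152 + 0.0833333·6 = 23.2824.
Var(X) = E[X²] − (E[X])² = 23.2824 − 16.7349 = 6.54748.
SD(X) = √6.54748 = 2.5588.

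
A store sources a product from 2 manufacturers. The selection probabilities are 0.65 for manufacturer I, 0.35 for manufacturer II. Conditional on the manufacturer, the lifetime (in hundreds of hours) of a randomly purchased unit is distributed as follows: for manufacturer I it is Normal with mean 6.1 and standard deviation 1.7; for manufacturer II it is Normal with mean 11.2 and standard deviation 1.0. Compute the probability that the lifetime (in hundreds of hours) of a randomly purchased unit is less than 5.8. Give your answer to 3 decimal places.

0.279

Conditional on each manufacturer, P(X < 5.8): I: 0.429962; II: 3.33204e-08.
By total probability, P(X < 5.8) = 0.65·0.429962 + 0.35·3.33204e-08 = 0.279475.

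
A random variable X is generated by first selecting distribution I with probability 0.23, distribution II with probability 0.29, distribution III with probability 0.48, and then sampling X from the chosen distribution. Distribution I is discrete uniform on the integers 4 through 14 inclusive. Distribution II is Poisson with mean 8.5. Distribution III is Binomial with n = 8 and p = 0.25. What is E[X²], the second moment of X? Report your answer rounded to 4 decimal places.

46.9875

For each component E[X²] = Var + (mean)², giving I: 91; II: 80.75; III: 5.5.
Overall E[X²] = 0.23·91 + 0.29·80.75 + 0.48·5.5 = 46.9875.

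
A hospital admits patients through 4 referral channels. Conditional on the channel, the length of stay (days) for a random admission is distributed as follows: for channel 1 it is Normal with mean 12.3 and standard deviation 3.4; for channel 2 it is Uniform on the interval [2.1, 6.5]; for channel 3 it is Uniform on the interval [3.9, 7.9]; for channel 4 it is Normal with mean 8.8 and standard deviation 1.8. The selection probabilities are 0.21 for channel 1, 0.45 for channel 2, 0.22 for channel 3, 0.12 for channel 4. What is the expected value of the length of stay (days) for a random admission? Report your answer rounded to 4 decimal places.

Component means — 1: 12.3; 2: 4.3; 3: 5.9; 4: 8.8.
E[X] = 0.21·12.3 + 0.45·4.3 + 0.22·5.9 + 0.12·8.8 = 6.872.

6.8720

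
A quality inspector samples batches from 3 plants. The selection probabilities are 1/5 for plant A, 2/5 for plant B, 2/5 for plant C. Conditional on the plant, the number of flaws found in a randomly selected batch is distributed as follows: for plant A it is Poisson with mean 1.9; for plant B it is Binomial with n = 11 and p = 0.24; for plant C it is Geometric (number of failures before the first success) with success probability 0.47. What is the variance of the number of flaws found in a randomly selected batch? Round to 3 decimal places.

2.600

Per component, A: μ=1.9, E[X²]=5.51; B: μ=2.64, E[X²]=8.976; C: μ=1.12766, E[X²]=3.67089.
E[X] = 0.2·1.9 + 0.4·2.64 + 0.4·1.12766 = 1.88706.
E[X²] = 0.2·5.51 + 0.4·8.976 + 0.4·3.67089 = 6.16076.
Var(X) = E[X²] − (E[X])² = 6.16076 − 3.56101 = 2.59975.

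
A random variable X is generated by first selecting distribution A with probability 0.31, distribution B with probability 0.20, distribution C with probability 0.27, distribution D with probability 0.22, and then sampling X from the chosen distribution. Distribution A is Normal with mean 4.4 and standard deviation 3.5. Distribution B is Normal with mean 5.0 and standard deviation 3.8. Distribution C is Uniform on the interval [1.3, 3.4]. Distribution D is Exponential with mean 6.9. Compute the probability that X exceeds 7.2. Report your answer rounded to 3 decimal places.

Conditional on each component, P(X > 7.2): A: 0.211855; B: 0.281312; C: 0; D: 0.352227.
By total probability, P(X > 7.2) = 0.31·0.211855 + 0.2·0.281312 + 0.27·0 + 0.22·0.352227 = 0.199428.

0.199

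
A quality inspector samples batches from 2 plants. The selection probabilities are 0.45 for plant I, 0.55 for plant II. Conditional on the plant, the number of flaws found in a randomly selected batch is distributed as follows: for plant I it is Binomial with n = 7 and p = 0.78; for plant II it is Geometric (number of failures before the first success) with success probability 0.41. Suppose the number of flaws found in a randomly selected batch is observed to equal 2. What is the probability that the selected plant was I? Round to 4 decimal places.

Likelihoods P(X=2 | ·): I: 0.00658449; II: 0.142721.
Posterior ∝ prior × likelihood. Numerator for I: 0.45·0.00658449 = 0.00296302.
Normalizing constant: 0.45·0.00658449 + 0.55·0.142721 = 0.0814596.
P(I | observation) = 0.00296302 / 0.0814596 = 0.0363741.

0.0364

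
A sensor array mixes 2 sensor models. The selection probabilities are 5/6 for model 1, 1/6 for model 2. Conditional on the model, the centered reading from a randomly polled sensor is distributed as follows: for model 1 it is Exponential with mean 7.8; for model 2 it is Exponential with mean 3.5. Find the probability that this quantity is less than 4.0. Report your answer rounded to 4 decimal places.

0.4478

Conditional on each model, P(X < 4.0): 1: 0.401196; 2: 0.681093.
By total probability, P(X < 4.0) = 0.833333·0.401196 + 0.166667·0.681093 = 0.447845.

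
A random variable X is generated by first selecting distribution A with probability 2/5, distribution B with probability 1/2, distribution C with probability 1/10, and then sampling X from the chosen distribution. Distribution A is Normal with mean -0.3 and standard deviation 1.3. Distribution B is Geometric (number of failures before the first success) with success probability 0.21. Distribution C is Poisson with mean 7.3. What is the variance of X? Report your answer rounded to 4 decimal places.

Per component, A: μ=-0.3, E[X²]=1.78; B: μ=3.7619, E[X²]=32.0658; C: μ=7.3, E[X²]=60.59.
E[X] = 0.4·-0.3 + 0.5·3.7619 + 0.1·7.3 = 2.49095.
E[X²] = 0.4·1.78 + 0.5·32.0658 + 0.1·60.59 = 22.8039.
Var(X) = E[X²] − (E[X])² = 22.8039 − 6.20484 = 16.599.

16.5990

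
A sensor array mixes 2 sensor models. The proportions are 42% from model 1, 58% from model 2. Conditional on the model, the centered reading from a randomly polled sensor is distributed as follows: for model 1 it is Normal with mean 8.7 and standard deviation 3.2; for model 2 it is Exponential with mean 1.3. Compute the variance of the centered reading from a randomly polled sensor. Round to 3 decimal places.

Per component, 1: μ=8.7, E[X²]=85.93; 2: μ=1.3, E[X²]=3.38.
E[X] = 0.42·8.7 + 0.58·1.3 = 4.408.
E[X²] = 0.42·85.93 + 0.58·3.38 = 38.051.
Var(X) = E[X²] − (E[X])² = 38.051 − 19.4305 = 18.6205.

18.621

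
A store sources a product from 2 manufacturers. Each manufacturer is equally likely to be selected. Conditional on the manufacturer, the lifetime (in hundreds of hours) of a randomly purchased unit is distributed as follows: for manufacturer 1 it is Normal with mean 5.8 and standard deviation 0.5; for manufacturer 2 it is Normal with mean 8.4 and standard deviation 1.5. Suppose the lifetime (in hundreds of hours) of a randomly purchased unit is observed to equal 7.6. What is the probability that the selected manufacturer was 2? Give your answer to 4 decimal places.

Likelihoods f(7.6 | ·): 1: 0.0012238; 2: 0.230703.
Posterior ∝ prior × likelihood. Numerator for 2: 0.5·0.230703 = 0.115351.
Normalizing constant: 0.5·0.0012238 + 0.5·0.230703 = 0.115963.
P(2 | observation) = 0.115351 / 0.115963 = 0.994723.

0.9947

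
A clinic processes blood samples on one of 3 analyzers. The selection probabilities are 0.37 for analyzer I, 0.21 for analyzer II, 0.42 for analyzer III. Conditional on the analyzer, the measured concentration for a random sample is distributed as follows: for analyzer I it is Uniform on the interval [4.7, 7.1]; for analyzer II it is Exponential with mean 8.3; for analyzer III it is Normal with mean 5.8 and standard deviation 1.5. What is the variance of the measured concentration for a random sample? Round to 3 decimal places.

16.590

Per component, I: μ=5.9, E[X²]=35.29; II: μ=8.3, E[X²]=137.78; III: μ=5.8, E[X²]=35.89.
E[X] = 0.37·5.9 + 0.21·8.3 + 0.42·5.8 = 6.362.
E[X²] = 0.37·35.29 + 0.21·137.78 + 0.42·35.89 = 57.0649.
Var(X) = E[X²] − (E[X])² = 57.0649 − 40.475 = 16.5899.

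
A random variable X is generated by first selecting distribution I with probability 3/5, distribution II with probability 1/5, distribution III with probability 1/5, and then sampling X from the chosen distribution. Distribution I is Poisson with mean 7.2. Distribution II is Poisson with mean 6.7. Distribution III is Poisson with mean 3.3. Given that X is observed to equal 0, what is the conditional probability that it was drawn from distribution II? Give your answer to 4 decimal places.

0.0305

Likelihoods P(X=0 | ·): I: 0.000746586; II: 0.00123091; III: 0.0368832.
Posterior ∝ prior × likelihood. Numerator for II: 0.2·0.00123091 = 0.000246182.
Normalizing constant: 0.6·0.000746586 + 0.2·0.00123091 + 0.2·0.0368832 = 0.00807077.
P(II | observation) = 0.000246182 / 0.00807077 = 0.030503.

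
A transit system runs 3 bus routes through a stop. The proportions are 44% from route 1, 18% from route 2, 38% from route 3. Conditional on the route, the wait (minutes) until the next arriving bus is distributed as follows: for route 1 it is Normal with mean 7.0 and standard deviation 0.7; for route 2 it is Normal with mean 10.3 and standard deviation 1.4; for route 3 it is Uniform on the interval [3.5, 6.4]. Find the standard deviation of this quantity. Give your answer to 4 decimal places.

Per component, 1: μ=7, E[X²]=49.49; 2: μ=10.3, E[X²]=108.05; 3: μ=4.95, E[X²]=25.2033.
E[X] = 0.44·7 + 0.18·10.3 + 0.38·4.95 = 6.815.
E[X²] = 0.44·49.49 + 0.18·108.05 + 0.38·25.2033 = 50.8019.
Var(X) = E[X²] − (E[X])² = 50.8019 − 46.4442 = 4.35764.
SD(X) = √4.35764 = 2.0875.

2.0875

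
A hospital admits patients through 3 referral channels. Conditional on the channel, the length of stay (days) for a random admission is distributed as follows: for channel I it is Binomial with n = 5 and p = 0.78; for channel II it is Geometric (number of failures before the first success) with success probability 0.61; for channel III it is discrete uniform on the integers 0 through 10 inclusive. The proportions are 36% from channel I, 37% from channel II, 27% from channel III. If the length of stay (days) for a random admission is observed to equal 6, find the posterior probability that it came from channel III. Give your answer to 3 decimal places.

Likelihoods P(X=6 | ·): I: 0; II: 0.00214643; III: 0.0909091.
Posterior ∝ prior × likelihood. Numerator for III: 0.27·0.0909091 = 0.0245455.
Normalizing constant: 0.36·0 + 0.37·0.00214643 + 0.27·0.0909091 = 0.0253396.
P(III | observation) = 0.0245455 / 0.0253396 = 0.968659.

0.969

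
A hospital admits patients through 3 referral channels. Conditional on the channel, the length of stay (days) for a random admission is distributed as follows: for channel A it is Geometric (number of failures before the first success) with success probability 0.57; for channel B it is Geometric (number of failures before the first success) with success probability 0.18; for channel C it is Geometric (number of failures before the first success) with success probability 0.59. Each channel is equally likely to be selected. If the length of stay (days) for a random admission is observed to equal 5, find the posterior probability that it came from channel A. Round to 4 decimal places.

Likelihoods P(X=5 | ·): A: 0.00837948; B: 0.0667332; C: 0.00683552.
Posterior ∝ prior × likelihood. Numerator for A: 0.333333·0.00837948 = 0.00279316.
Normalizing constant: 0.333333·0.00837948 + 0.333333·0.0667332 + 0.333333·0.00683552 = 0.0273161.
P(A | observation) = 0.00279316 / 0.0273161 = 0.102253.

0.1023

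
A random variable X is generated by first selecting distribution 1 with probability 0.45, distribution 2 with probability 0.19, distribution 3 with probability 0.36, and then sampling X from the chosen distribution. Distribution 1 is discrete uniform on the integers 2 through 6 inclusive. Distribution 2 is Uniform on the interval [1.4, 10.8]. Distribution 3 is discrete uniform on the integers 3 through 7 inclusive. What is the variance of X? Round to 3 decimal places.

3.641

Per component, 1: μ=4, E[X²]=18; 2: μ=6.1, E[X²]=44.5733; 3: μ=5, E[X²]=27.
E[X] = 0.45·4 + 0.19·6.1 + 0.36·5 = 4.759.
E[X²] = 0.45·18 + 0.19·44.5733 + 0.36·27 = 26.2889.
Var(X) = E[X²] − (E[X])² = 26.2889 − 22.6481 = 3.64085.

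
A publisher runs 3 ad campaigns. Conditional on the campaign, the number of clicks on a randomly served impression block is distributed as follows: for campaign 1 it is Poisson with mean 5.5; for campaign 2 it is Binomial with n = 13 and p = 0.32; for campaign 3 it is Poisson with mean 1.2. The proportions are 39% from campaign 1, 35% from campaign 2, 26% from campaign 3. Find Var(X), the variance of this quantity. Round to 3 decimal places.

Per component, 1: μ=5.5, E[X²]=35.75; 2: μ=4.16, E[X²]=20.1344; 3: μ=1.2, E[X²]=2.64.
E[X] = 0.39·5.5 + 0.35·4.16 + 0.26·1.2 = 3.913.
E[X²] = 0.39·35.75 + 0.35·20.1344 + 0.26·2.64 = 21.6759.
Var(X) = E[X²] − (E[X])² = 21.6759 − 15.3116 = 6.36437.

6.364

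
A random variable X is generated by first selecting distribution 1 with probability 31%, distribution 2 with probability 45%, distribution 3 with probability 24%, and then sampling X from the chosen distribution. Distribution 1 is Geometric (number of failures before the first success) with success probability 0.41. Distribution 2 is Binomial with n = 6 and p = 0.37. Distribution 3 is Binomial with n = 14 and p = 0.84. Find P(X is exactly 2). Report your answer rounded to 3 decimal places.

Conditional on each component, P(X = 2): 1: 0.142721; 2: 0.323487; 3: 1.80734e-08.
By total probability, P(X = 2) = 0.31·0.142721 + 0.45·0.323487 + 0.24·1.80734e-08 = 0.189813.

0.190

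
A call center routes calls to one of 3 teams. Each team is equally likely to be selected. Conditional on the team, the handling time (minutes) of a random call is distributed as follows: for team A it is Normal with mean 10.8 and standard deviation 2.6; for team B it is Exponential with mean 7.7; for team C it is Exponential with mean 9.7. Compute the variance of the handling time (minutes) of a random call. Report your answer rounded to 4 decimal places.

55.0267

Per component, A: μ=10.8, E[X²]=123.4; B: μ=7.7, E[X²]=118.58; C: μ=9.7, E[X²]=188.18.
E[X] = 0.333333·10.8 + 0.333333·7.7 + 0.333333·9.7 = 9.4.
E[X²] = 0.333333·123.4 + 0.333333·118.58 + 0.333333·188.18 = 143.387.
Var(X) = E[X²] − (E[X])² = 143.387 − 88.36 = 55.0267.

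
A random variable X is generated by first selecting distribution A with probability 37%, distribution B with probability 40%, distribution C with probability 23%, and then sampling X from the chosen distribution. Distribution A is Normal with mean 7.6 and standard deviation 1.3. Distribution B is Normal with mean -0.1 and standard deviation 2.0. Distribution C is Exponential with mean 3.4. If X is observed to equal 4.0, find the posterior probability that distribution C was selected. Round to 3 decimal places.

Likelihoods f(4.0 | ·): A: 0.0066335; B: 0.024396; C: 0.0906956.
Posterior ∝ prior × likelihood. Numerator for C: 0.23·0.0906956 = 0.02086.
Normalizing constant: 0.37·0.0066335 + 0.4·0.024396 + 0.23·0.0906956 = 0.0330728.
P(C | observation) = 0.02086 / 0.0330728 = 0.63073.

0.631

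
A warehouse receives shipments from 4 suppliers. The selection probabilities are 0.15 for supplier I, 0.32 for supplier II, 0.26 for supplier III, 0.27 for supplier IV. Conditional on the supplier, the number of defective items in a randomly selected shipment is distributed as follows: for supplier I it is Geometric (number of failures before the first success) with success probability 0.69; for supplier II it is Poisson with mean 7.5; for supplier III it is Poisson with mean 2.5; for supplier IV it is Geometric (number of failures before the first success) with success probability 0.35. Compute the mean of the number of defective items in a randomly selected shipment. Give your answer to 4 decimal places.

3.6188

Component means — I: 0.449275; II: 7.5; III: 2.5; IV: 1.85714.
E[X] = 0.15·0.449275 + 0.32·7.5 + 0.26·2.5 + 0.27·1.85714 = 3.61882.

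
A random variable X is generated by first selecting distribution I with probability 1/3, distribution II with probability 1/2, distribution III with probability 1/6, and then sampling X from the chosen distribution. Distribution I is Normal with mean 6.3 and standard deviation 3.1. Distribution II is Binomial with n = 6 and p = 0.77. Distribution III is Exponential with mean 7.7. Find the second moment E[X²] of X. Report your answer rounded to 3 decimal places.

47.400

For each component E[X²] = Var + (mean)², giving I: 49.3; II: 22.407; III: 118.58.
Overall E[X²] = 0.333333·49.3 + 0.5·22.407 + 0.166667·118.58 = 47.4002.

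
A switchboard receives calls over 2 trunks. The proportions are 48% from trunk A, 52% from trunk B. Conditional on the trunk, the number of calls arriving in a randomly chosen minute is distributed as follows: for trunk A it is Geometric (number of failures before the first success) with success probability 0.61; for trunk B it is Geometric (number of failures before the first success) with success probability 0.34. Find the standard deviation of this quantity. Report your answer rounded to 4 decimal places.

Per component, A: μ=0.639344, E[X²]=1.45687; B: μ=1.94118, E[X²]=9.47751.
E[X] = 0.48·0.639344 + 0.52·1.94118 = 1.3163.
E[X²] = 0.48·1.45687 + 0.52·9.47751 = 5.6276.
Var(X) = E[X²] − (E[X])² = 5.6276 − 1.73264 = 3.89496.
SD(X) = √3.89496 = 1.97357.

1.9736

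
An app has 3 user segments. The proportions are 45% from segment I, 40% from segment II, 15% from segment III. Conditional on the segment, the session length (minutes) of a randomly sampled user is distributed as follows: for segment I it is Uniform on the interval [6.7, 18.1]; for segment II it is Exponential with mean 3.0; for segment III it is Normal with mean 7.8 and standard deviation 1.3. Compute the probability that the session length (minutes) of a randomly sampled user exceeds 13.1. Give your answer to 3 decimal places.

0.202

Conditional on each segment, P(X > 13.1): I: 0.438596; II: 0.0126935; III: 2.28178e-05.
By total probability, P(X > 13.1) = 0.45·0.438596 + 0.4·0.0126935 + 0.15·2.28178e-05 = 0.202449.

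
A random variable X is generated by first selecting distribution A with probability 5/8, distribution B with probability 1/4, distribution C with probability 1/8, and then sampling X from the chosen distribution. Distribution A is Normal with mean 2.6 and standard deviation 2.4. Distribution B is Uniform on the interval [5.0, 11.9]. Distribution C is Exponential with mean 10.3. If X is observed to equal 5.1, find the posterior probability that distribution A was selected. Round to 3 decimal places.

0.581

Likelihoods f(5.1 | ·): A: 0.0966227; B: 0.144928; C: 0.059173.
Posterior ∝ prior × likelihood. Numerator for A: 0.625·0.0966227 = 0.0603892.
Normalizing constant: 0.625·0.0966227 + 0.25·0.144928 + 0.125·0.059173 = 0.104018.
P(A | observation) = 0.0603892 / 0.104018 = 0.580566.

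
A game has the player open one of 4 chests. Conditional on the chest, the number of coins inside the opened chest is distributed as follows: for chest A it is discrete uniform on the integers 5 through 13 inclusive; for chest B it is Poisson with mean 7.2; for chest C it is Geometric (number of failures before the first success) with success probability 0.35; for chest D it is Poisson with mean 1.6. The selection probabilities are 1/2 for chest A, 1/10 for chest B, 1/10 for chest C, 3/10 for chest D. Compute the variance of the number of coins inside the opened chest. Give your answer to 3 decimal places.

Per component, A: μ=9, E[X²]=87.6667; B: μ=7.2, E[X²]=59.04; C: μ=1.85714, E[X²]=8.7551; D: μ=1.6, E[X²]=4.16.
E[X] = 0.5·9 + 0.1·7.2 + 0.1·1.85714 + 0.3·1.6 = 5.88571.
E[X²] = 0.5·87.6667 + 0.1·59.04 + 0.1·8.7551 + 0.3·4.16 = 51.8608.
Var(X) = E[X²] − (E[X])² = 51.8608 − 34.6416 = 17.2192.

17.219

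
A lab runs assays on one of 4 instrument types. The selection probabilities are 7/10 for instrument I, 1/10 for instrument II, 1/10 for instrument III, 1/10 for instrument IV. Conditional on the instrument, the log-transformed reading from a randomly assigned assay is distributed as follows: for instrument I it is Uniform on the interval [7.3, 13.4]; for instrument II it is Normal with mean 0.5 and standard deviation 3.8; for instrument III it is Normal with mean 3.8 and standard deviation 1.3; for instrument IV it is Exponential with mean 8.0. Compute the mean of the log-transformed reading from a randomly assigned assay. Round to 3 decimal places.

8.475

Component means — I: 10.35; II: 0.5; III: 3.8; IV: 8.
E[X] = 0.7·10.35 + 0.1·0.5 + 0.1·3.8 + 0.1·8 = 8.475.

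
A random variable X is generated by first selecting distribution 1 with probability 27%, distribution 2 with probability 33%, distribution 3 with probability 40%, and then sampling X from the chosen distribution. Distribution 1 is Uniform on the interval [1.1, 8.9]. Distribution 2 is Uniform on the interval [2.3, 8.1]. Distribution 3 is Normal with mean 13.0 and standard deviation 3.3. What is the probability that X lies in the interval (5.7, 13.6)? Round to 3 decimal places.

0.471

Conditional on each component, P(5.7 < X < 13.6): 1: 0.410256; 2: 0.413793; 3: 0.558658.
By total probability, P(5.7 < X < 13.6) = 0.27·0.410256 + 0.33·0.413793 + 0.4·0.558658 = 0.470784.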